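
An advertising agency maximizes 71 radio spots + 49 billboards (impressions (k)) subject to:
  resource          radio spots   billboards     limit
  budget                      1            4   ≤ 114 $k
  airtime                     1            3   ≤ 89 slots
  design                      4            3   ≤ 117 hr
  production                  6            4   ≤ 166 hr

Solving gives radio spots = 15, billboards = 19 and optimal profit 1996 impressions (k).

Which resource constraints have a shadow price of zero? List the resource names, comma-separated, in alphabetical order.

budget: 91/114 (slack 23)
airtime: 72/89 (slack 17)
design: 117/117 (binding)
production: 166/166 (binding)
By complementary slackness, a constraint with positive slack has shadow price 0 → airtime, budget.

airtime, budget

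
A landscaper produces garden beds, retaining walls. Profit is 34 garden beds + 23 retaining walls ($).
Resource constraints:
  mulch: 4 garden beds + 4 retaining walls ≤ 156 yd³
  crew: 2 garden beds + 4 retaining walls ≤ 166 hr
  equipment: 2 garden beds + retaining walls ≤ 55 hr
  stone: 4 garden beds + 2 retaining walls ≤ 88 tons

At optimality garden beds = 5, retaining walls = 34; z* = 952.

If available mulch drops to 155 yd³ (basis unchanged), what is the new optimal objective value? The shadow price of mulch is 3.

Δb = -1, so new z* = 952 + (3)·(-1) = 952 − 3 = 949.

949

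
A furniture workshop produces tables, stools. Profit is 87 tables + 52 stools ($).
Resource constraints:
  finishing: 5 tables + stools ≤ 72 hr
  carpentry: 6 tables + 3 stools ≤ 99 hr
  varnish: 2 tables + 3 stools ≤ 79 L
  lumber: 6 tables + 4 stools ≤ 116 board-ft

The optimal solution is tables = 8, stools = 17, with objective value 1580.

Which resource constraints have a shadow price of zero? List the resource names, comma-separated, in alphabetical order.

finishing, varnish

finishing: 57/72 (slack 15)
carpentry: 99/99 (binding)
varnish: 67/79 (slack 12)
lumber: 116/116 (binding)
By complementary slackness, a constraint with positive slack has shadow price 0 → finishing, varnish.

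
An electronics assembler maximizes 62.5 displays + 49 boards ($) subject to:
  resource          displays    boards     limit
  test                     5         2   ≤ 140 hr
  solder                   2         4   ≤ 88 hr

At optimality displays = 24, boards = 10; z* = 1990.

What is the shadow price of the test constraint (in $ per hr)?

9.5

At the optimum: test uses 140 of 140 (binding); solder uses 88 of 88 (binding).
The binding rows give the dual system: 5·y_test + 2·y_solder = 62.5 and 2·y_test + 4·y_solder = 49.
→ y_test = 9.5 and y_solder = 7.5.
Shadow price of test = 9.5.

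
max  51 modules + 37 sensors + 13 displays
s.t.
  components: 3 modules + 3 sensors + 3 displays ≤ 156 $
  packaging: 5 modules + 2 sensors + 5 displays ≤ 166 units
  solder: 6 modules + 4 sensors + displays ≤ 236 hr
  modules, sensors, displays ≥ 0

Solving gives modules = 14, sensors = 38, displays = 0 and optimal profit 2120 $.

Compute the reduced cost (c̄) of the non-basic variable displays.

-3

Check each constraint at x*: components 156/156 (tight); packaging 146/166 (slack 20); solder 236/236 (tight).
Since packaging is not tight, its dual is 0.
From A_Bᵀ y = c: 3·y_components + 6·y_solder = 51; 3·y_components + 4·y_solder = 37.
This yields shadow prices y_components = 3, y_solder = 7.
Reduced cost of displays: c₃ − yᵀa₃ = 13 − (3·3 + 7·1) = 13 − 16 = -3.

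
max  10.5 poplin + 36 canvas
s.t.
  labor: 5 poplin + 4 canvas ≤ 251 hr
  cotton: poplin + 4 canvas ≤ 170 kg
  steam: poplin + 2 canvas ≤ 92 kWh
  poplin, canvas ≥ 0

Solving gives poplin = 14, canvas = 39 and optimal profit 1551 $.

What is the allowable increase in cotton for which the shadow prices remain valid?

14

Binding constraints: cotton, steam. The basis is B = [[1,4],[1,2]] with det -2.
Per unit increase in cotton, x* moves by d = (-1, 0.5).
The basis stays optimal until poplin reaches 0; allowable increase = 14 kg.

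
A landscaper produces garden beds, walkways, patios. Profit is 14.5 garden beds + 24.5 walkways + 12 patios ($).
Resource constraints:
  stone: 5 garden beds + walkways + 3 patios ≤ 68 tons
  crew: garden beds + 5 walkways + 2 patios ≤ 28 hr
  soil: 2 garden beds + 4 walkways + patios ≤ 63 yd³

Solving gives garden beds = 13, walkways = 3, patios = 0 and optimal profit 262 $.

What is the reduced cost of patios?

Binding: stone and crew. Non-binding: soil (25 unused).
Since soil is not tight, its dual is 0.
Dual feasibility on the basic columns requires 5·y_stone + 1·y_crew = 14.5, 1·y_stone + 5·y_crew = 24.5.
This yields shadow prices y_stone = 2, y_crew = 4.5.
Reduced cost of patios: c₃ − yᵀa₃ = 12 − (2·3 + 4.5·2) = 12 − 15 = -3.

-3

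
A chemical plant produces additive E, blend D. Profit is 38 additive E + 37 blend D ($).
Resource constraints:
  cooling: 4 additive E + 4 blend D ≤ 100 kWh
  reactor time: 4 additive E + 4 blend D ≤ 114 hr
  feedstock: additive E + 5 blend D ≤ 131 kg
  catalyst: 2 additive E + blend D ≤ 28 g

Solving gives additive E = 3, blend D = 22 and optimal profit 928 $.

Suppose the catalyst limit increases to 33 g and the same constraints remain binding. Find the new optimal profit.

933

At the optimum: cooling uses 100 of 100 (binding); reactor time uses 100 of 114 (slack = 14); feedstock uses 113 of 131 (slack = 18); catalyst uses 28 of 28 (binding).
Slack constraints have shadow price 0 (complementary slackness).
The binding rows give the dual system: 4·y_cooling + 2·y_catalyst = 38 and 4·y_cooling + 1·y_catalyst = 37.
This yields shadow prices y_cooling = 9, y_catalyst = 1.
Δz = y_catalyst·Δb = 1 × (5) = 5, so new z* = 928 + 5 = 933.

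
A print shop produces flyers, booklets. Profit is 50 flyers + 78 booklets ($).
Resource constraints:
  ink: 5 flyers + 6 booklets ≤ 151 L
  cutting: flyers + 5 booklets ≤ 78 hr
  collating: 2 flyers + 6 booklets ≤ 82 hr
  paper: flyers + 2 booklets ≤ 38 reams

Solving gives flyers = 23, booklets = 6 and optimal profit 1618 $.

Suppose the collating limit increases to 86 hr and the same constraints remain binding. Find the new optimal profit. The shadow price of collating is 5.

Δb = 4, so new z* = 1618 + (5)·(4) = 1618 + 20 = 1638.

1638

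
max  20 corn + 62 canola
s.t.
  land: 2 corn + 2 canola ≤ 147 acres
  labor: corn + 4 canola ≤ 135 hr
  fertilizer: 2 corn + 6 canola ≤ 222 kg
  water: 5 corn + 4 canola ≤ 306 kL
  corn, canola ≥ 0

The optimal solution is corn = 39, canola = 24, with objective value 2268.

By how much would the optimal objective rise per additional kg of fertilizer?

9

Check each constraint at x*: land 126/147 (slack 21); labor 135/135 (tight); fertilizer 222/222 (tight); water 291/306 (slack 15).
By complementary slackness, y = 0 for the non-binding constraints.
Dual feasibility on the basic columns requires 1·y_labor + 2·y_fertilizer = 20, 4·y_labor + 6·y_fertilizer = 62.
This yields shadow prices y_labor = 2, y_fertilizer = 9.
Shadow price of fertilizer = 9.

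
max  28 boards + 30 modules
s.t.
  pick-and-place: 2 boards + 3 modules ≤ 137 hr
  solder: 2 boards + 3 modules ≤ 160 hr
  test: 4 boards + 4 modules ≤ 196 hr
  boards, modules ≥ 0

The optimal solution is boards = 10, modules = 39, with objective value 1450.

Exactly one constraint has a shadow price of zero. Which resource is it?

pick-and-place: 137/137 (binding)
solder: 137/160 (slack 23)
test: 196/196 (binding)
By complementary slackness, a constraint with positive slack has shadow price 0 → solder.

solder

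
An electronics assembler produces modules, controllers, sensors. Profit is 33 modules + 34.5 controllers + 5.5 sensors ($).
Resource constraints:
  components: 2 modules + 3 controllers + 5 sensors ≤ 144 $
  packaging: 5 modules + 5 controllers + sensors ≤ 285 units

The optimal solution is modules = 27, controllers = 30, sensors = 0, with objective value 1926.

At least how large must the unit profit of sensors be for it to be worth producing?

Check each constraint at x*: components 144/144 (tight); packaging 285/285 (tight).
From A_Bᵀ y = c: 2·y_components + 5·y_packaging = 33; 3·y_components + 5·y_packaging = 34.5.
→ y_components = 1.5 and y_packaging = 6.
sensors enters the basis when its profit ≥ yᵀa₃ = 1.5·5 + 6·1 = 13.5.

13.5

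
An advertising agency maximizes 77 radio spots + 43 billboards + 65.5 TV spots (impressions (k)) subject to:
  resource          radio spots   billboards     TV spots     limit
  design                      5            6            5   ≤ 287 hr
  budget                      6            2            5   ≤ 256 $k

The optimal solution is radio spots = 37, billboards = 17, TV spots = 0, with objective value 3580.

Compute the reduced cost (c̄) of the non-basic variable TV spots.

Check each constraint at x*: design 287/287 (tight); budget 256/256 (tight).
Dual feasibility on the basic columns requires 5·y_design + 6·y_budget = 77, 6·y_design + 2·y_budget = 43.
Solving: y_design = 4, y_budget = 9.5.
Reduced cost of TV spots: c₃ − yᵀa₃ = 65.5 − (4·5 + 9.5·5) = 65.5 − 67.5 = -2.

-2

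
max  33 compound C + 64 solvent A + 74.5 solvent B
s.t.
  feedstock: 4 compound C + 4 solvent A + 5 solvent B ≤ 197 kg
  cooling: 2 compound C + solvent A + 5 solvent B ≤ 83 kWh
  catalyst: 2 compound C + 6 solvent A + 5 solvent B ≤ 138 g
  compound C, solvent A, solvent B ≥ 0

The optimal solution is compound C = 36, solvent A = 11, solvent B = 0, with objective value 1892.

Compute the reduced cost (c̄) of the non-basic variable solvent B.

Binding: cooling and catalyst. Non-binding: feedstock (9 unused).
By complementary slackness, y = 0 for the non-binding constraint.
From A_Bᵀ y = c: 2·y_cooling + 2·y_catalyst = 33; 1·y_cooling + 6·y_catalyst = 64.
→ y_cooling = 7 and y_catalyst = 9.5.
Reduced cost of solvent B: c₃ − yᵀa₃ = 74.5 − (7·5 + 9.5·5) = 74.5 − 82.5 = -8.

-8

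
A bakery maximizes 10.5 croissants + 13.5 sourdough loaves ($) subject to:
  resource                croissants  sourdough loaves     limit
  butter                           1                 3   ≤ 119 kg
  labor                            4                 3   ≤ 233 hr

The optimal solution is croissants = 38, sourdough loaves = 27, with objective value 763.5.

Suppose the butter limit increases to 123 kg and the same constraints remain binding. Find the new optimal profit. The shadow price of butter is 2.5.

Δb = 4, so new z* = 763.5 + (2.5)·(4) = 763.5 + 10 = 773.5.

773.5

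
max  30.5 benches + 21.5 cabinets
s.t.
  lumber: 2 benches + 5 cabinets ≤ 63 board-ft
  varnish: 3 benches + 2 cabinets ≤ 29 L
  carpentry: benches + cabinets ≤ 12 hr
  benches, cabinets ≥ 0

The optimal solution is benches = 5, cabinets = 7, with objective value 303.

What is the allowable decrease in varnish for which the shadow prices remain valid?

5

Binding constraints: varnish, carpentry. The basis is B = [[3,2],[1,1]] with det 1.
Per unit decrease in varnish, x* moves by d = (-1, 1).
The basis stays optimal until benches reaches 0; allowable decrease = 5 L.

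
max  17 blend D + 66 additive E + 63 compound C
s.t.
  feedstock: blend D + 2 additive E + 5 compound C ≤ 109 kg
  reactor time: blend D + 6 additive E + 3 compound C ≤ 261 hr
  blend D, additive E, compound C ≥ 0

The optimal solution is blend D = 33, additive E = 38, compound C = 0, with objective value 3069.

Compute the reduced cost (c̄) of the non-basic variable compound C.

-6

At the optimum: feedstock uses 109 of 109 (binding); reactor time uses 261 of 261 (binding).
Dual feasibility on the basic columns requires 1·y_feedstock + 1·y_reactor time = 17, 2·y_feedstock + 6·y_reactor time = 66.
→ y_feedstock = 9 and y_reactor time = 8.
Reduced cost of compound C: c₃ − yᵀa₃ = 63 − (9·5 + 8·3) = 63 − 69 = -6.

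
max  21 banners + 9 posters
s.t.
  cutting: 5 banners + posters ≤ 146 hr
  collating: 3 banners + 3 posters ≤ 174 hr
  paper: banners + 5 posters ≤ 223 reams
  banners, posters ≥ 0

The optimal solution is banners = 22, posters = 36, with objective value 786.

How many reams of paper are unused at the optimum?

21

paper used = 1·22 + 5·36 = 202; slack = 223 − 202 = 21.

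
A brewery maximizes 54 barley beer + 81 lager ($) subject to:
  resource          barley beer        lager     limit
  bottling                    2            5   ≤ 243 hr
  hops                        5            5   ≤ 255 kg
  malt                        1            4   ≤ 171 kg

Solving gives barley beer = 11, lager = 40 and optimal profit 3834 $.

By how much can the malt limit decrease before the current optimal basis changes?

Binding constraints: hops, malt. The basis is B = [[5,5],[1,4]] with det 15.
Per unit decrease in malt, x* moves by d = (0.3333, -0.3333).
The basis stays optimal until lager reaches 0; allowable decrease = 120 kg.

120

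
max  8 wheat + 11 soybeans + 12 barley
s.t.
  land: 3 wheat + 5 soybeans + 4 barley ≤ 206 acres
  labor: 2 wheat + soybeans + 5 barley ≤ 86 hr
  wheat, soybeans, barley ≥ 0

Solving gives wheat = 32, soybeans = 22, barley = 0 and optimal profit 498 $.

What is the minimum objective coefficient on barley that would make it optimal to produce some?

13

Check each constraint at x*: land 206/206 (tight); labor 86/86 (tight).
From A_Bᵀ y = c: 3·y_land + 2·y_labor = 8; 5·y_land + 1·y_labor = 11.
→ y_land = 2 and y_labor = 1.
barley enters the basis when its profit ≥ yᵀa₃ = 2·4 + 1·5 = 13.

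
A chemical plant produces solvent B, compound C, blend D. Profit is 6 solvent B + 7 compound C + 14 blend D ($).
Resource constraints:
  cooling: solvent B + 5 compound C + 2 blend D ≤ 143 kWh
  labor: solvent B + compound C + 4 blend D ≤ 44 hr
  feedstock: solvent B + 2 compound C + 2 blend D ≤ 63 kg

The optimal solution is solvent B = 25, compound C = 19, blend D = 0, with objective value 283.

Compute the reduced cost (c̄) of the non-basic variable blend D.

At the optimum: cooling uses 120 of 143 (slack = 23); labor uses 44 of 44 (binding); feedstock uses 63 of 63 (binding).
Since cooling is not tight, its dual is 0.
The binding rows give the dual system: 1·y_labor + 1·y_feedstock = 6 and 1·y_labor + 2·y_feedstock = 7.
This yields shadow prices y_labor = 5, y_feedstock = 1.
Reduced cost of blend D: c₃ − yᵀa₃ = 14 − (5·4 + 1·2) = 14 − 22 = -8.

-8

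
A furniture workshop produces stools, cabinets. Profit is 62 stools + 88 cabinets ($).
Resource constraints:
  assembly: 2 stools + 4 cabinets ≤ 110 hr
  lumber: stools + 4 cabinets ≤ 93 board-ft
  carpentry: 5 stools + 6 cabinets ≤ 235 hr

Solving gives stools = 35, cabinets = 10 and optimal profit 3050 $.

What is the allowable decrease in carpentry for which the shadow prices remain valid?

36

Binding constraints: assembly, carpentry. The basis is B = [[2,4],[5,6]] with det -8.
Per unit decrease in carpentry, x* moves by d = (-0.5, 0.25).
The basis stays optimal until lumber becomes binding; allowable decrease = 36 hr.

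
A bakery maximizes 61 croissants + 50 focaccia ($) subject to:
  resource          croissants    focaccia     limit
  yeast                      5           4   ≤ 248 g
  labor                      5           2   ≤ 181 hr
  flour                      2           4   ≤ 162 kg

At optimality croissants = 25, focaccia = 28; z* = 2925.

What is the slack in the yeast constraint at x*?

11

yeast used = 5·25 + 4·28 = 237; slack = 248 − 237 = 11.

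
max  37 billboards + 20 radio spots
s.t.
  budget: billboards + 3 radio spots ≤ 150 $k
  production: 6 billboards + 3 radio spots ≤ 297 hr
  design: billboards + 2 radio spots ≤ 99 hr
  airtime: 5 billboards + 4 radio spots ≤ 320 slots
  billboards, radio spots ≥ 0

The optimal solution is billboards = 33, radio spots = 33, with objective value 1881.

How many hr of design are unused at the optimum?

0

design used = 1·33 + 2·33 = 99; slack = 99 − 99 = 0.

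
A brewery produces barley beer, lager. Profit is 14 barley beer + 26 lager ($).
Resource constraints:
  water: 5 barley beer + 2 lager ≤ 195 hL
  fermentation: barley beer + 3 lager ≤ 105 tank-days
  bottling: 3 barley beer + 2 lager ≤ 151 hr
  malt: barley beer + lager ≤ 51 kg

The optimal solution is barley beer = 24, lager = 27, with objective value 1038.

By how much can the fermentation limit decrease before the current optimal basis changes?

14

Binding constraints: fermentation, malt. The basis is B = [[1,3],[1,1]] with det -2.
Per unit decrease in fermentation, x* moves by d = (0.5, -0.5).
The basis stays optimal until water becomes binding; allowable decrease = 14 tank-days.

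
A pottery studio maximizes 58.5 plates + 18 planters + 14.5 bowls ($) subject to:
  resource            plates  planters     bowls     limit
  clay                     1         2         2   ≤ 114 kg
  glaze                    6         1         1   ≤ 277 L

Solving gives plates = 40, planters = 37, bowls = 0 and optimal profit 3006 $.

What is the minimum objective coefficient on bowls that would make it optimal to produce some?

Both clay and glaze are binding at x*.
The binding rows give the dual system: 1·y_clay + 6·y_glaze = 58.5 and 2·y_clay + 1·y_glaze = 18.
→ y_clay = 4.5 and y_glaze = 9.
bowls enters the basis when its profit ≥ yᵀa₃ = 4.5·2 + 9·1 = 18.

18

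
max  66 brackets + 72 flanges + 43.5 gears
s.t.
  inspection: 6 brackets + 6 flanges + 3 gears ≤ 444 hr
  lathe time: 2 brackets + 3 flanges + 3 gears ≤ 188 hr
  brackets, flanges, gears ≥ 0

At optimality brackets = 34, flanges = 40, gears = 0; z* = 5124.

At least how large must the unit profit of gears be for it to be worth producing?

Check each constraint at x*: inspection 444/444 (tight); lathe time 188/188 (tight).
From A_Bᵀ y = c: 6·y_inspection + 2·y_lathe time = 66; 6·y_inspection + 3·y_lathe time = 72.
This yields shadow prices y_inspection = 9, y_lathe time = 6.
gears enters the basis when its profit ≥ yᵀa₃ = 9·3 + 6·3 = 45.

45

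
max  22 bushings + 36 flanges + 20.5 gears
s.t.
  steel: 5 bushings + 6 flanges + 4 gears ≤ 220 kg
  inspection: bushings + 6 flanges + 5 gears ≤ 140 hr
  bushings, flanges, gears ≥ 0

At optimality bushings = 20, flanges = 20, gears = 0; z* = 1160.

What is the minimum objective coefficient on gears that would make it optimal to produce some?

26

Check each constraint at x*: steel 220/220 (tight); inspection 140/140 (tight).
Dual feasibility on the basic columns requires 5·y_steel + 1·y_inspection = 22, 6·y_steel + 6·y_inspection = 36.
This yields shadow prices y_steel = 4, y_inspection = 2.
gears enters the basis when its profit ≥ yᵀa₃ = 4·4 + 2·5 = 26.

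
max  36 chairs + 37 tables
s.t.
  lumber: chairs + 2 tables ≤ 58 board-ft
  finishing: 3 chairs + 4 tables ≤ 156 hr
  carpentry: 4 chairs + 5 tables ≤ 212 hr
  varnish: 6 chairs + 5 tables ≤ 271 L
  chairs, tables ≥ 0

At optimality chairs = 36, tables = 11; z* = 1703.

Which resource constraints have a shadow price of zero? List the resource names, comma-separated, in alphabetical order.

lumber: 58/58 (binding)
finishing: 152/156 (slack 4)
carpentry: 199/212 (slack 13)
varnish: 271/271 (binding)
By complementary slackness, a constraint with positive slack has shadow price 0 → carpentry, finishing.

carpentry, finishing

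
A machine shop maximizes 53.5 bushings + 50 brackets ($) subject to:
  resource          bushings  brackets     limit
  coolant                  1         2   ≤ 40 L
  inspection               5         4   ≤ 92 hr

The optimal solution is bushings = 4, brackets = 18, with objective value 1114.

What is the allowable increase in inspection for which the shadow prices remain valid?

Binding constraints: coolant, inspection. The basis is B = [[1,2],[5,4]] with det -6.
Per unit increase in inspection, x* moves by d = (0.3333, -0.1667).
The basis stays optimal until brackets reaches 0; allowable increase = 108 hr.

108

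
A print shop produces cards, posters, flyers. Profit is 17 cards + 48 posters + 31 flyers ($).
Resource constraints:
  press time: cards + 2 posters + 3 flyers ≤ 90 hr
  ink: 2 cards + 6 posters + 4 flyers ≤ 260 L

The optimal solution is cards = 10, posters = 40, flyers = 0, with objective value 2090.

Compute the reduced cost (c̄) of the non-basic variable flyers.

-6

Both press time and ink are binding at x*.
The binding rows give the dual system: 1·y_press time + 2·y_ink = 17 and 2·y_press time + 6·y_ink = 48.
This yields shadow prices y_press time = 3, y_ink = 7.
Reduced cost of flyers: c₃ − yᵀa₃ = 31 − (3·3 + 7·4) = 31 − 37 = -6.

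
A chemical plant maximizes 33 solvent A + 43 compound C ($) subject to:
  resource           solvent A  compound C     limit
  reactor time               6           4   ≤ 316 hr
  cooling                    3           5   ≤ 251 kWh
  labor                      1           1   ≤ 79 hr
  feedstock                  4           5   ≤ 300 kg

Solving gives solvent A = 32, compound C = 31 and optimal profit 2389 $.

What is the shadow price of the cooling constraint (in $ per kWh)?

At the optimum: reactor time uses 316 of 316 (binding); cooling uses 251 of 251 (binding); labor uses 63 of 79 (slack = 16); feedstock uses 283 of 300 (slack = 17).
By complementary slackness, y = 0 for the non-binding constraints.
From A_Bᵀ y = c: 6·y_reactor time + 3·y_cooling = 33; 4·y_reactor time + 5·y_cooling = 43.
→ y_reactor time = 2 and y_cooling = 7.
Shadow price of cooling = 7.

7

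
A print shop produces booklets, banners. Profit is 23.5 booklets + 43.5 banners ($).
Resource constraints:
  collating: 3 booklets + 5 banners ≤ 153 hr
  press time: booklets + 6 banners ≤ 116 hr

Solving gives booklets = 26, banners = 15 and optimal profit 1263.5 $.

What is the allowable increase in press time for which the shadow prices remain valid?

Binding constraints: collating, press time. The basis is B = [[3,5],[1,6]] with det 13.
Per unit increase in press time, x* moves by d = (-0.3846, 0.2308).
The basis stays optimal until booklets reaches 0; allowable increase = 67.6 hr.

67.6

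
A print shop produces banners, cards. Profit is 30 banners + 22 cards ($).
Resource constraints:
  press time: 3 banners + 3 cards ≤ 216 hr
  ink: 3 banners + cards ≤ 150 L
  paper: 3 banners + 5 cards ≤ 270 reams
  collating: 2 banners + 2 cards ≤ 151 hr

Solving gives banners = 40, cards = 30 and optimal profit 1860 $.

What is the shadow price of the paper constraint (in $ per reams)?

3

At the optimum: press time uses 210 of 216 (slack = 6); ink uses 150 of 150 (binding); paper uses 270 of 270 (binding); collating uses 140 of 151 (slack = 11).
Slack constraints have shadow price 0 (complementary slackness).
The binding rows give the dual system: 3·y_ink + 3·y_paper = 30 and 1·y_ink + 5·y_paper = 22.
→ y_ink = 7 and y_paper = 3.
Shadow price of paper = 3.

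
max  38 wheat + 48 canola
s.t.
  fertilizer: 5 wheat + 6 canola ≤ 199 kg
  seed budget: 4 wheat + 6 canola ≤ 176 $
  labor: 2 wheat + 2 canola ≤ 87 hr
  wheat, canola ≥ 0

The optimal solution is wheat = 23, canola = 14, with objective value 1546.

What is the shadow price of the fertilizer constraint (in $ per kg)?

6

Check each constraint at x*: fertilizer 199/199 (tight); seed budget 176/176 (tight); labor 74/87 (slack 13).
By complementary slackness, y = 0 for the non-binding constraint.
The binding rows give the dual system: 5·y_fertilizer + 4·y_seed budget = 38 and 6·y_fertilizer + 6·y_seed budget = 48.
Solving: y_fertilizer = 6, y_seed budget = 2.
Shadow price of fertilizer = 6.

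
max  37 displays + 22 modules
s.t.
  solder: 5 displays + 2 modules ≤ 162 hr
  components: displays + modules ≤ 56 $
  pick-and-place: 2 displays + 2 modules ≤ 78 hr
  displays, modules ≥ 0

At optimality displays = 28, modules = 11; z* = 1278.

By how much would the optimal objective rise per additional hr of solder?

Binding: solder and pick-and-place. Non-binding: components (17 unused).
Slack constraints have shadow price 0 (complementary slackness).
Dual feasibility on the basic columns requires 5·y_solder + 2·y_pick-and-place = 37, 2·y_solder + 2·y_pick-and-place = 22.
This yields shadow prices y_solder = 5, y_pick-and-place = 6.
Shadow price of solder = 5.

5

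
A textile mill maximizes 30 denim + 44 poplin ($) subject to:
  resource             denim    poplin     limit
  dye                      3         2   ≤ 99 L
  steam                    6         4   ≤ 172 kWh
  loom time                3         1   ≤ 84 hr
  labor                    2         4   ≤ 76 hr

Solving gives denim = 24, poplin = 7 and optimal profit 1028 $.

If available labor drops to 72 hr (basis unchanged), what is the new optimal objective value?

992

Check each constraint at x*: dye 86/99 (slack 13); steam 172/172 (tight); loom time 79/84 (slack 5); labor 76/76 (tight).
Since dye, loom time are not tight, their duals are 0.
From A_Bᵀ y = c: 6·y_steam + 2·y_labor = 30; 4·y_steam + 4·y_labor = 44.
Solving: y_steam = 2, y_labor = 9.
Δz = y_labor·Δb = 9 × (-4) = -36, so new z* = 1028 − 36 = 992.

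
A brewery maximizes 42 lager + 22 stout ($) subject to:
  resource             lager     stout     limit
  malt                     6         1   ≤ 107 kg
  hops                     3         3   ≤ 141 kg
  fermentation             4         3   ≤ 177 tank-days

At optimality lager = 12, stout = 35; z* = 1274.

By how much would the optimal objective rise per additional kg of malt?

4

Binding: malt and hops. Non-binding: fermentation (24 unused).
Since fermentation is not tight, its dual is 0.
The binding rows give the dual system: 6·y_malt + 3·y_hops = 42 and 1·y_malt + 3·y_hops = 22.
→ y_malt = 4 and y_hops = 6.
Shadow price of malt = 4.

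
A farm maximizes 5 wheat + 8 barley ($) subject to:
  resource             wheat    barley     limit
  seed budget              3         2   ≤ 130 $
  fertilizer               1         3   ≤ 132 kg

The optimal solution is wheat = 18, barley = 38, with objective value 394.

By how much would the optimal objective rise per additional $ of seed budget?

1

At the optimum: seed budget uses 130 of 130 (binding); fertilizer uses 132 of 132 (binding).
From A_Bᵀ y = c: 3·y_seed budget + 1·y_fertilizer = 5; 2·y_seed budget + 3·y_fertilizer = 8.
Solving: y_seed budget = 1, y_fertilizer = 2.
Shadow price of seed budget = 1.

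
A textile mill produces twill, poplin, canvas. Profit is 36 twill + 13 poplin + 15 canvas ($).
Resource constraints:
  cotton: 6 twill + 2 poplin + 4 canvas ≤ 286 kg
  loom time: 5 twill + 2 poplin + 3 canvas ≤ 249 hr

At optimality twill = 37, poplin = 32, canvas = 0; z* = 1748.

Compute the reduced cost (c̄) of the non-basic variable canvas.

-8

Check each constraint at x*: cotton 286/286 (tight); loom time 249/249 (tight).
Dual feasibility on the basic columns requires 6·y_cotton + 5·y_loom time = 36, 2·y_cotton + 2·y_loom time = 13.
This yields shadow prices y_cotton = 3.5, y_loom time = 3.
Reduced cost of canvas: c₃ − yᵀa₃ = 15 − (3.5·4 + 3·3) = 15 − 23 = -8.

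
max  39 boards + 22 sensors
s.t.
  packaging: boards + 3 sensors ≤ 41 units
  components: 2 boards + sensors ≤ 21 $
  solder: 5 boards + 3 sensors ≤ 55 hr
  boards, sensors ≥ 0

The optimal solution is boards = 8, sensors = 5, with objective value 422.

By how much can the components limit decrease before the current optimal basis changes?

Binding constraints: components, solder. The basis is B = [[2,1],[5,3]] with det 1.
Per unit decrease in components, x* moves by d = (-3, 5).
The basis stays optimal until packaging becomes binding; allowable decrease = 1.5 $.

1.5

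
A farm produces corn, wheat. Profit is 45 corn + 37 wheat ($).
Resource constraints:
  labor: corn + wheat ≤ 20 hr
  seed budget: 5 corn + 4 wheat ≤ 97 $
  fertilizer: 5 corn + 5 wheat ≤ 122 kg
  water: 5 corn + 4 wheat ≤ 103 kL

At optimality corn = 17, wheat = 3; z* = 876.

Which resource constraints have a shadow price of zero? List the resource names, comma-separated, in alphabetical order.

fertilizer, water

labor: 20/20 (binding)
seed budget: 97/97 (binding)
fertilizer: 100/122 (slack 22)
water: 97/103 (slack 6)
By complementary slackness, a constraint with positive slack has shadow price 0 → fertilizer, water.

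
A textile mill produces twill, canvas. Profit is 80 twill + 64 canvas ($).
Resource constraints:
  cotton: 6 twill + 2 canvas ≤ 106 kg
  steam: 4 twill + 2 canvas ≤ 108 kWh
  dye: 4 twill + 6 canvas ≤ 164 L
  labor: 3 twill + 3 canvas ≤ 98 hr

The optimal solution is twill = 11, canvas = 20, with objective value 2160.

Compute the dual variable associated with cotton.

8

Binding: cotton and dye. Non-binding: steam (24 unused), labor (5 unused).
Slack constraints have shadow price 0 (complementary slackness).
From A_Bᵀ y = c: 6·y_cotton + 4·y_dye = 80; 2·y_cotton + 6·y_dye = 64.
Solving: y_cotton = 8, y_dye = 8.
Shadow price of cotton = 8.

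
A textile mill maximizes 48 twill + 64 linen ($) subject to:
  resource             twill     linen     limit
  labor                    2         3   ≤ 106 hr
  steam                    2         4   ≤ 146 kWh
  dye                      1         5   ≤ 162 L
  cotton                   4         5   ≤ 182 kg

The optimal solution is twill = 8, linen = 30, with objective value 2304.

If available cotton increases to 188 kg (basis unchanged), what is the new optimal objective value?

Binding: labor and cotton. Non-binding: steam (10 unused), dye (4 unused).
By complementary slackness, y = 0 for the non-binding constraints.
The binding rows give the dual system: 2·y_labor + 4·y_cotton = 48 and 3·y_labor + 5·y_cotton = 64.
This yields shadow prices y_labor = 8, y_cotton = 8.
Δz = y_cotton·Δb = 8 × (6) = 48, so new z* = 2304 + 48 = 2352.

2352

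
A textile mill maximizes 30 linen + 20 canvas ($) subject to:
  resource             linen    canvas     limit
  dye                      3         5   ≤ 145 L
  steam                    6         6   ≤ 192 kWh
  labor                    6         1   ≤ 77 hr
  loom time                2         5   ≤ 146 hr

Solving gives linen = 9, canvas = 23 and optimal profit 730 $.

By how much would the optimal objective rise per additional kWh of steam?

Check each constraint at x*: dye 142/145 (slack 3); steam 192/192 (tight); labor 77/77 (tight); loom time 133/146 (slack 13).
Slack constraints have shadow price 0 (complementary slackness).
The binding rows give the dual system: 6·y_steam + 6·y_labor = 30 and 6·y_steam + 1·y_labor = 20.
This yields shadow prices y_steam = 3, y_labor = 2.
Shadow price of steam = 3.

3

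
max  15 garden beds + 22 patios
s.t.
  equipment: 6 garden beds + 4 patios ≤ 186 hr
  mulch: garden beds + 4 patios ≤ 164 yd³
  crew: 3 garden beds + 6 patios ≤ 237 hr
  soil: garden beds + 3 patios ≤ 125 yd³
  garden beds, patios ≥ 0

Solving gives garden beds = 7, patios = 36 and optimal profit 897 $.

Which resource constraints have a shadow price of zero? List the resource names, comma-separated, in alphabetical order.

mulch, soil

equipment: 186/186 (binding)
mulch: 151/164 (slack 13)
crew: 237/237 (binding)
soil: 115/125 (slack 10)
By complementary slackness, a constraint with positive slack has shadow price 0 → mulch, soil.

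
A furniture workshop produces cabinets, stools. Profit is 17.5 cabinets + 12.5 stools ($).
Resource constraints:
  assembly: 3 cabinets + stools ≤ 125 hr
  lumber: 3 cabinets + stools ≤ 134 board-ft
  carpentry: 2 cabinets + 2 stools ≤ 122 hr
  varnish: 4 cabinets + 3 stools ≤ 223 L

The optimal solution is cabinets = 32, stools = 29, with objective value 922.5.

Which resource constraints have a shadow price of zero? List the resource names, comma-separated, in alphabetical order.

assembly: 125/125 (binding)
lumber: 125/134 (slack 9)
carpentry: 122/122 (binding)
varnish: 215/223 (slack 8)
By complementary slackness, a constraint with positive slack has shadow price 0 → lumber, varnish.

lumber, varnish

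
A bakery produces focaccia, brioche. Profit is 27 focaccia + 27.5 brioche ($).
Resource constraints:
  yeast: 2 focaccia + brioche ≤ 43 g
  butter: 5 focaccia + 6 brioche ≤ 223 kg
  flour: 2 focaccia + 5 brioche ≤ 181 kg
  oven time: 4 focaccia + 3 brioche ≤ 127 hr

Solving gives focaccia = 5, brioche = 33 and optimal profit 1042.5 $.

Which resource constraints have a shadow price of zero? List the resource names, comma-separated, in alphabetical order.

yeast: 43/43 (binding)
butter: 223/223 (binding)
flour: 175/181 (slack 6)
oven time: 119/127 (slack 8)
By complementary slackness, a constraint with positive slack has shadow price 0 → flour, oven time.

flour, oven time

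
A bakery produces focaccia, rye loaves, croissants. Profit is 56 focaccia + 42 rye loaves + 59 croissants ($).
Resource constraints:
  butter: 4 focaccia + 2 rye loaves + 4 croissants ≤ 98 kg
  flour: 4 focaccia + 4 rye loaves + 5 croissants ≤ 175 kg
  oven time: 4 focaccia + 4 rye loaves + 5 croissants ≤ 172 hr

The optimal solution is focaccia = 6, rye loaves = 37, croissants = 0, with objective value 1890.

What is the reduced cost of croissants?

Binding: butter and oven time. Non-binding: flour (3 unused).
Slack constraints have shadow price 0 (complementary slackness).
Dual feasibility on the basic columns requires 4·y_butter + 4·y_oven time = 56, 2·y_butter + 4·y_oven time = 42.
Solving: y_butter = 7, y_oven time = 7.
Reduced cost of croissants: c₃ − yᵀa₃ = 59 − (7·4 + 7·5) = 59 − 63 = -4.

-4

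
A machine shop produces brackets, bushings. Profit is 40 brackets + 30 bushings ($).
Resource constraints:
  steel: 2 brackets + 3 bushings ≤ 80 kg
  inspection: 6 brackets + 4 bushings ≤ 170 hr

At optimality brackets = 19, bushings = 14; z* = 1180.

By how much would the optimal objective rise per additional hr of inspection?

At the optimum: steel uses 80 of 80 (binding); inspection uses 170 of 170 (binding).
Dual feasibility on the basic columns requires 2·y_steel + 6·y_inspection = 40, 3·y_steel + 4·y_inspection = 30.
→ y_steel = 2 and y_inspection = 6.
Shadow price of inspection = 6.

6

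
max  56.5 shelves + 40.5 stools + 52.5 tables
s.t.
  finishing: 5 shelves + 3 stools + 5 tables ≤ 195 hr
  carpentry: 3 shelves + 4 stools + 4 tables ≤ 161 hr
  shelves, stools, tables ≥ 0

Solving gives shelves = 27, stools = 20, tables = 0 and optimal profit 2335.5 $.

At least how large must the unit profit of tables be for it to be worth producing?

Check each constraint at x*: finishing 195/195 (tight); carpentry 161/161 (tight).
The binding rows give the dual system: 5·y_finishing + 3·y_carpentry = 56.5 and 3·y_finishing + 4·y_carpentry = 40.5.
Solving: y_finishing = 9.5, y_carpentry = 3.
tables enters the basis when its profit ≥ yᵀa₃ = 9.5·5 + 3·4 = 59.5.

59.5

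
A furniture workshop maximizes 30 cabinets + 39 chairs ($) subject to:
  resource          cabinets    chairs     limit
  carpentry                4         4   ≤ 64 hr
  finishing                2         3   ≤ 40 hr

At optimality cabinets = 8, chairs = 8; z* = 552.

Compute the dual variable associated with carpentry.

3

Both carpentry and finishing are binding at x*.
Dual feasibility on the basic columns requires 4·y_carpentry + 2·y_finishing = 30, 4·y_carpentry + 3·y_finishing = 39.
Solving: y_carpentry = 3, y_finishing = 9.
Shadow price of carpentry = 3.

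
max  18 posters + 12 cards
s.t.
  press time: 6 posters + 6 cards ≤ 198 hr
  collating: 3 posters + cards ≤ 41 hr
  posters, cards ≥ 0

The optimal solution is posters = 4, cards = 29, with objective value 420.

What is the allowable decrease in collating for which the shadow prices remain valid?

8

Binding constraints: press time, collating. The basis is B = [[6,6],[3,1]] with det -12.
Per unit decrease in collating, x* moves by d = (-0.5, 0.5).
The basis stays optimal until posters reaches 0; allowable decrease = 8 hr.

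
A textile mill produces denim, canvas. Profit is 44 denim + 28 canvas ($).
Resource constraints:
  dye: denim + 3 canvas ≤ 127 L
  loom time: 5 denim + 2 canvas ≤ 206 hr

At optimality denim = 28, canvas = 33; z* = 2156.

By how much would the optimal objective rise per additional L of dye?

4

Check each constraint at x*: dye 127/127 (tight); loom time 206/206 (tight).
Dual feasibility on the basic columns requires 1·y_dye + 5·y_loom time = 44, 3·y_dye + 2·y_loom time = 28.
This yields shadow prices y_dye = 4, y_loom time = 8.
Shadow price of dye = 4.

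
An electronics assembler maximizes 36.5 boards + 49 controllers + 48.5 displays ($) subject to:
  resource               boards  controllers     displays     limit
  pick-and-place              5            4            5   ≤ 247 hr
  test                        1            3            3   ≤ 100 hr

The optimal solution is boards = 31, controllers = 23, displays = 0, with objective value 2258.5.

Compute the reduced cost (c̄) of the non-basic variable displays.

Both pick-and-place and test are binding at x*.
Dual feasibility on the basic columns requires 5·y_pick-and-place + 1·y_test = 36.5, 4·y_pick-and-place + 3·y_test = 49.
This yields shadow prices y_pick-and-place = 5.5, y_test = 9.
Reduced cost of displays: c₃ − yᵀa₃ = 48.5 − (5.5·5 + 9·3) = 48.5 − 54.5 = -6.

-6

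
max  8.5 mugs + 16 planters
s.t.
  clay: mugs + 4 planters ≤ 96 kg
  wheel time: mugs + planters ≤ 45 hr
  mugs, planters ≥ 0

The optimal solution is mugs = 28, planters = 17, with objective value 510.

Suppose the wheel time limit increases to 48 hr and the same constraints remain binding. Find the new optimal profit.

Both clay and wheel time are binding at x*.
The binding rows give the dual system: 1·y_clay + 1·y_wheel time = 8.5 and 4·y_clay + 1·y_wheel time = 16.
This yields shadow prices y_clay = 2.5, y_wheel time = 6.
Δz = y_wheel time·Δb = 6 × (3) = 18, so new z* = 510 + 18 = 528.

528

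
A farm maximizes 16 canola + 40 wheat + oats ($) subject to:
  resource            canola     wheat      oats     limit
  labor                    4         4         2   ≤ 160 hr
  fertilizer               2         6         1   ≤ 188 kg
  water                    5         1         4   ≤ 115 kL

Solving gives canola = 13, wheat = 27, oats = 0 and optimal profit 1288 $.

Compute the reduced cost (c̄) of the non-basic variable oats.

Check each constraint at x*: labor 160/160 (tight); fertilizer 188/188 (tight); water 92/115 (slack 23).
Since water is not tight, its dual is 0.
From A_Bᵀ y = c: 4·y_labor + 2·y_fertilizer = 16; 4·y_labor + 6·y_fertilizer = 40.
Solving: y_labor = 1, y_fertilizer = 6.
Reduced cost of oats: c₃ − yᵀa₃ = 1 − (1·2 + 6·1) = 1 − 8 = -7.

-7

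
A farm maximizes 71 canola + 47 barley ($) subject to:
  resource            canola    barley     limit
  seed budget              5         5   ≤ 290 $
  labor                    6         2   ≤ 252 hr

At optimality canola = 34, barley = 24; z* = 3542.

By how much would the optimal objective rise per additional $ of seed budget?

7

Check each constraint at x*: seed budget 290/290 (tight); labor 252/252 (tight).
From A_Bᵀ y = c: 5·y_seed budget + 6·y_labor = 71; 5·y_seed budget + 2·y_labor = 47.
This yields shadow prices y_seed budget = 7, y_labor = 6.
Shadow price of seed budget = 7.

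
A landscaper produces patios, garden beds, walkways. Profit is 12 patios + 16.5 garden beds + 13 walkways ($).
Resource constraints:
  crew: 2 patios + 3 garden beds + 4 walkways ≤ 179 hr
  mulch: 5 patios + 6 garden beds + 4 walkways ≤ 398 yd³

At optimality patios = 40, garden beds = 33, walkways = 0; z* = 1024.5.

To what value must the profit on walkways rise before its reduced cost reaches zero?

Check each constraint at x*: crew 179/179 (tight); mulch 398/398 (tight).
Dual feasibility on the basic columns requires 2·y_crew + 5·y_mulch = 12, 3·y_crew + 6·y_mulch = 16.5.
Solving: y_crew = 3.5, y_mulch = 1.
walkways enters the basis when its profit ≥ yᵀa₃ = 3.5·4 + 1·4 = 18.

18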